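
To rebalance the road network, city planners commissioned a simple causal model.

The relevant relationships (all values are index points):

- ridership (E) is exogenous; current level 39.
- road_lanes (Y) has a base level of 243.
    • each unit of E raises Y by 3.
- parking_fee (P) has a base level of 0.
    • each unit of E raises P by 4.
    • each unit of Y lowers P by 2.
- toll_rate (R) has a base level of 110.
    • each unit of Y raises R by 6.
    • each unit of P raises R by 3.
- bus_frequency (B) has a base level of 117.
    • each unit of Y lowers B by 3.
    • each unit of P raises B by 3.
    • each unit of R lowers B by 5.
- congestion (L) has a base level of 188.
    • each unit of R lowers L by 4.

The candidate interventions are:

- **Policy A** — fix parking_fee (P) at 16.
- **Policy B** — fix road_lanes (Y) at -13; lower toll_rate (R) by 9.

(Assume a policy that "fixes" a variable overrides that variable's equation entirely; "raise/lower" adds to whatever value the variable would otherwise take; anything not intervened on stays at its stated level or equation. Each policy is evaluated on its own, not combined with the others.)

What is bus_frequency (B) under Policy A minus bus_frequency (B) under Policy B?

-10362

Policy A (P := 16):
  E = 39
  Y = 243 + 3·39 = 360
  P = 16
  R = 110 + 6·360 + 3·16 = 2318
  B = 117 − 3·360 + 3·16 − 5·2318 = -12505
Policy B (Y := -13, R − 9):
  E = 39
  Y = -13
  P = 0 + 4·39 − 2·(-13) = 182
  R = 110 + 6·(-13) + 3·182 (−9 from intervention) = 569
  B = 117 − 3·(-13) + 3·182 − 5·569 = -2143
B: -12505 − (-2143) = -10362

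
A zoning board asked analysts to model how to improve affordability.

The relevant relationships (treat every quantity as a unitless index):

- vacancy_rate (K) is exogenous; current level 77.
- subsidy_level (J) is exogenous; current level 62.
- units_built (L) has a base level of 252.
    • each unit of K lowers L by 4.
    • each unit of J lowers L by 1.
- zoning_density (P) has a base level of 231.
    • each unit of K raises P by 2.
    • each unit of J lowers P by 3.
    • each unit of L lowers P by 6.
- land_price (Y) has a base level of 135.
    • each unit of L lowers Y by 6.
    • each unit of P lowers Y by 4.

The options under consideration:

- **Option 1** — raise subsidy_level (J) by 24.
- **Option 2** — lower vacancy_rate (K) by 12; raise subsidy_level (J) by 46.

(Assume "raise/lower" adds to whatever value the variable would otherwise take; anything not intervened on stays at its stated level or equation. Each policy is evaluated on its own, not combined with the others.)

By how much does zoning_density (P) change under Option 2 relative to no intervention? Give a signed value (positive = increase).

-174

Baseline:
  K = 77
  J = 62
  L = 252 − 4·77 − 62 = -118
  P = 231 + 2·77 − 3·62 − 6·(-118) = 907
Option 2 (K − 12, J + 46):
  K = 77 − 12 = 65
  J = 62 + 46 = 108
  L = 252 − 4·65 − 108 = -116
  P = 231 + 2·65 − 3·108 − 6·(-116) = 733
Change in P: 733 − 907 = -174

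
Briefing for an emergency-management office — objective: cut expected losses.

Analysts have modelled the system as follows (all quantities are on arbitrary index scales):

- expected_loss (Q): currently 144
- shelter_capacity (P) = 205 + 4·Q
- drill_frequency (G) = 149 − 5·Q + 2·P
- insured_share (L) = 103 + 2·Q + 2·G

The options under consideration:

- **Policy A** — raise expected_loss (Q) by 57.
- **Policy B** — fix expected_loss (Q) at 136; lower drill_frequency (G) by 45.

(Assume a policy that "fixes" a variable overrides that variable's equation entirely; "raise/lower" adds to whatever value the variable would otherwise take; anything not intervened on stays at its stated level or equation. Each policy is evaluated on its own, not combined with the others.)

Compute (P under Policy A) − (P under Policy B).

Policy A (Q + 57):
  Q = 144 + 57 = 201
  P = 205 + 4·201 = 1009
Policy B (Q := 136, G − 45):
  Q = 136
  P = 205 + 4·136 = 749
P: 1009 − 749 = 260

260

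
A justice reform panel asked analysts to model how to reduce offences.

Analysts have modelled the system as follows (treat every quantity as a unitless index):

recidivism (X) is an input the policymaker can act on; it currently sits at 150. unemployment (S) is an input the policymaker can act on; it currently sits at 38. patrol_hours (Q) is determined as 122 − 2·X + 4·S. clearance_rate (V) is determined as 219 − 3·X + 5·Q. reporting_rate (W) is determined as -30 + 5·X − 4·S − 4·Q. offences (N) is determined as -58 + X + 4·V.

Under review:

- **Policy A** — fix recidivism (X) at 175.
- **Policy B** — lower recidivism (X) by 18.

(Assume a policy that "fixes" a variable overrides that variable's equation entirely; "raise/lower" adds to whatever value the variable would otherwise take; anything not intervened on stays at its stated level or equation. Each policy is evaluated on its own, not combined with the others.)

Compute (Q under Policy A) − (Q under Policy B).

-86

Policy A (X := 175):
  X = 175
  S = 38
  Q = 122 − 2·175 + 4·38 = -76
Policy B (X − 18):
  X = 150 − 18 = 132
  S = 38
  Q = 122 − 2·132 + 4·38 = 10
Q: -76 − 10 = -86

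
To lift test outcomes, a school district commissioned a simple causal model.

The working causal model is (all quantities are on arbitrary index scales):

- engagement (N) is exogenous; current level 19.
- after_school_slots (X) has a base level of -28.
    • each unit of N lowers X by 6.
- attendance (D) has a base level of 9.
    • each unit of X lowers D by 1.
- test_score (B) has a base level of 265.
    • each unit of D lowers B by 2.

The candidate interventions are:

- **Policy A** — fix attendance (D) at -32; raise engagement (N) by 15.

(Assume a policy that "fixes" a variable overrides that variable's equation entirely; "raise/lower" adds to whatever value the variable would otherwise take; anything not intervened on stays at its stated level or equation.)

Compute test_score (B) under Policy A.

Policy A (D := -32, N + 15):
  N = 19 + 15 = 34
  X = -28 − 6·34 = -232
  D = -32
  B = 265 − 2·(-32) = 329

329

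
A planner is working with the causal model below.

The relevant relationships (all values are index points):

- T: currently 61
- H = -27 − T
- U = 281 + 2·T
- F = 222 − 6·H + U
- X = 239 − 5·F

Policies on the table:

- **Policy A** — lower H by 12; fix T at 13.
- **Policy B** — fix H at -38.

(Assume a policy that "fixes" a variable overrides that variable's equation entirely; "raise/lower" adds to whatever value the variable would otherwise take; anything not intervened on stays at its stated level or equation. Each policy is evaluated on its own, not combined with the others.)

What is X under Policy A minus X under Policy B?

Policy A (H − 12, T := 13):
  T = 13
  H = -27 − 13 (−12 from intervention) = -52
  U = 281 + 2·13 = 307
  F = 222 − 6·(-52) + 307 = 841
  X = 239 − 5·841 = -3966
Policy B (H := -38):
  T = 61
  H = -38
  U = 281 + 2·61 = 403
  F = 222 − 6·(-38) + 403 = 853
  X = 239 − 5·853 = -4026
X: -3966 − (-4026) = 60

60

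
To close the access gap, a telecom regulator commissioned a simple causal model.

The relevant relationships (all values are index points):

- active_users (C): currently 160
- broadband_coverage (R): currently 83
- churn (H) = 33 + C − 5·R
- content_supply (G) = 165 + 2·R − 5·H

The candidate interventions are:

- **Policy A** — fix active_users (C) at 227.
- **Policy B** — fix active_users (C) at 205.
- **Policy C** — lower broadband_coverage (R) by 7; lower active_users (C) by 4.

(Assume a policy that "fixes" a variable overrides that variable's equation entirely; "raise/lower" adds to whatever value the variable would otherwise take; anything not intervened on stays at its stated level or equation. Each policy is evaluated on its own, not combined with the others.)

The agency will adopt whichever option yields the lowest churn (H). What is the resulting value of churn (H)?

Policy A (C := 227):
  C = 227
  R = 83
  H = 33 + 227 − 5·83 = -155
Policy B (C := 205):
  C = 205
  R = 83
  H = 33 + 205 − 5·83 = -177
Policy C (R − 7, C − 4):
  C = 160 − 4 = 156
  R = 83 − 7 = 76
  H = 33 + 156 − 5·76 = -191
Comparing — Policy A: H=-155, Policy B: H=-177, Policy C: H=-191. Lowest is -191 (Policy C).

-191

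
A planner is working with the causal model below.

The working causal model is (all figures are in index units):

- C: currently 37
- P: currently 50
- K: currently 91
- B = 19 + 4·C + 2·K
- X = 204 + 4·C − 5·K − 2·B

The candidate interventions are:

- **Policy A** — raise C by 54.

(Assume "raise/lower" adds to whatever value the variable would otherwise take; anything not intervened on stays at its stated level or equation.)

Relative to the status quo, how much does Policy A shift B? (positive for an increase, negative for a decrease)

216

Baseline:
  C = 37
  K = 91
  B = 19 + 4·37 + 2·91 = 349
Policy A (C + 54):
  C = 37 + 54 = 91
  K = 91
  B = 19 + 4·91 + 2·91 = 565
Change in B: 565 − 349 = 216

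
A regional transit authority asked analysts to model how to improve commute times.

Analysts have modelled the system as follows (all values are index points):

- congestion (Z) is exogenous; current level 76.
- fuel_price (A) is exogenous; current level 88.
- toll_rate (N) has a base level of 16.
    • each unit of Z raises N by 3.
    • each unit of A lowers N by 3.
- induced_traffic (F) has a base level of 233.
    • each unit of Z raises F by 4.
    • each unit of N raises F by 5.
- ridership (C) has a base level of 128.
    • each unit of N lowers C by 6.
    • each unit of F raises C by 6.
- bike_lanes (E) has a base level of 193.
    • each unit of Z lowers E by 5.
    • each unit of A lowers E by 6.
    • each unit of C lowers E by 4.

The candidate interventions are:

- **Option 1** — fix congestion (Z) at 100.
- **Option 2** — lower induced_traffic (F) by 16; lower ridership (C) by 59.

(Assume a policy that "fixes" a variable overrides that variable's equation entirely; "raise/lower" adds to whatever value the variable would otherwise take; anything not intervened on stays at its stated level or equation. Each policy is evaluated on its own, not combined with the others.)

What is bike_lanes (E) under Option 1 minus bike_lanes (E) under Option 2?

-9956

Option 1 (Z := 100):
  Z = 100
  A = 88
  N = 16 + 3·100 − 3·88 = 52
  F = 233 + 4·100 + 5·52 = 893
  C = 128 − 6·52 + 6·893 = 5174
  E = 193 − 5·100 − 6·88 − 4·5174 = -21531
Option 2 (F − 16, C − 59):
  Z = 76
  A = 88
  N = 16 + 3·76 − 3·88 = -20
  F = 233 + 4·76 + 5·(-20) (−16 from intervention) = 421
  C = 128 − 6·(-20) + 6·421 (−59 from intervention) = 2715
  E = 193 − 5·76 − 6·88 − 4·2715 = -11575
E: -21531 − (-11575) = -9956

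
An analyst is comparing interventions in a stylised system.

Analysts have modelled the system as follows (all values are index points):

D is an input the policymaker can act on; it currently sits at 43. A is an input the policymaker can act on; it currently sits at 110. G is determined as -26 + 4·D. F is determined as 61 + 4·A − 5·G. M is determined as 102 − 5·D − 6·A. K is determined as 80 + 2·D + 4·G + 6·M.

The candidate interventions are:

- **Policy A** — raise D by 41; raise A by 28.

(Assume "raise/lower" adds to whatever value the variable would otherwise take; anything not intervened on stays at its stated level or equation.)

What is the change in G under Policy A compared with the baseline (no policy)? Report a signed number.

164

Baseline:
  D = 43
  G = -26 + 4·43 = 146
Policy A (D + 41, A + 28):
  D = 43 + 41 = 84
  G = -26 + 4·84 = 310
Change in G: 310 − 146 = 164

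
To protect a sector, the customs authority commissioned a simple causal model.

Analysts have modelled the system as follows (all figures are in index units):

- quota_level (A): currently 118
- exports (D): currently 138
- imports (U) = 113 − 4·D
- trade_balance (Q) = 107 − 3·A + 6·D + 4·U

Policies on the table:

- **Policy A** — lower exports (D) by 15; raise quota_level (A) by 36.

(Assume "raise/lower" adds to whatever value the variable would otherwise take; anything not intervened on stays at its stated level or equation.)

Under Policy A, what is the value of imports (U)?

Policy A (D − 15, A + 36):
  D = 138 − 15 = 123
  U = 113 − 4·123 = -379

-379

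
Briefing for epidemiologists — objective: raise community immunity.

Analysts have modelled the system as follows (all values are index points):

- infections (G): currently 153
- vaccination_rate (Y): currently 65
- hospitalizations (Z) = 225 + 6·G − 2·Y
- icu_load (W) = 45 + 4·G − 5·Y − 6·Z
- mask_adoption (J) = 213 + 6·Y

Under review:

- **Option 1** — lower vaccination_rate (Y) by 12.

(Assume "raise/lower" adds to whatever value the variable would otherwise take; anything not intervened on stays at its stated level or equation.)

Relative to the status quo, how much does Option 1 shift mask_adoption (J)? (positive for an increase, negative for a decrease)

-72

Baseline:
  Y = 65
  J = 213 + 6·65 = 603
Option 1 (Y − 12):
  Y = 65 − 12 = 53
  J = 213 + 6·53 = 531
Change in J: 531 − 603 = -72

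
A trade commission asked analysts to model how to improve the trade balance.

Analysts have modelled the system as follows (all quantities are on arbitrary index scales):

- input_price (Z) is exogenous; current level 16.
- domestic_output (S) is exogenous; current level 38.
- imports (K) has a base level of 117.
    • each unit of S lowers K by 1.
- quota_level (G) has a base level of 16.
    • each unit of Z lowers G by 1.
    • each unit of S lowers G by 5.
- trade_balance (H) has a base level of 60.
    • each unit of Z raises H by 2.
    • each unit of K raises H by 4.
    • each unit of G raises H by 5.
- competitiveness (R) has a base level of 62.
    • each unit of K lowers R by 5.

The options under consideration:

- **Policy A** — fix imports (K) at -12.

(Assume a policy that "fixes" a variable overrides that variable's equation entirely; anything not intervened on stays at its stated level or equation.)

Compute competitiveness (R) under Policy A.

122

Policy A (K := -12):
  S = 38
  K = -12
  R = 62 − 5·(-12) = 122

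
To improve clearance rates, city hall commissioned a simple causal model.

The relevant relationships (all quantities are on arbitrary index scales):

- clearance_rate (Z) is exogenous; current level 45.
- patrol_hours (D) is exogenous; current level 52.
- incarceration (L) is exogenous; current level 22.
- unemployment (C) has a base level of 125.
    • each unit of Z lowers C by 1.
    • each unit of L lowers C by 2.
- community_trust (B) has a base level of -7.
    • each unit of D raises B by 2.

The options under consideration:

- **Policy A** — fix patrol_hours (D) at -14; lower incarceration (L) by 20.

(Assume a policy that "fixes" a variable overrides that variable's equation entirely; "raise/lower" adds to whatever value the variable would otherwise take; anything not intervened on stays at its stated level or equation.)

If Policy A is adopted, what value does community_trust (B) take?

Policy A (D := -14, L − 20):
  D = -14
  B = -7 + 2·(-14) = -35

-35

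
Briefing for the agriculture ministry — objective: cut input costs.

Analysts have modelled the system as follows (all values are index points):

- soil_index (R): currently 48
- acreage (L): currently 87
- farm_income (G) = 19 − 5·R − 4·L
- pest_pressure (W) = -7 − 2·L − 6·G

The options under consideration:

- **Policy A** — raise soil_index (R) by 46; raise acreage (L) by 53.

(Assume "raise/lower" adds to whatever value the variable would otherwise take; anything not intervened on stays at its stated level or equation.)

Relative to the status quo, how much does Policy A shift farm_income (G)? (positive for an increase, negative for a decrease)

-442

Baseline:
  R = 48
  L = 87
  G = 19 − 5·48 − 4·87 = -569
Policy A (R + 46, L + 53):
  R = 48 + 46 = 94
  L = 87 + 53 = 140
  G = 19 − 5·94 − 4·140 = -1011
Change in G: -1011 − (-569) = -442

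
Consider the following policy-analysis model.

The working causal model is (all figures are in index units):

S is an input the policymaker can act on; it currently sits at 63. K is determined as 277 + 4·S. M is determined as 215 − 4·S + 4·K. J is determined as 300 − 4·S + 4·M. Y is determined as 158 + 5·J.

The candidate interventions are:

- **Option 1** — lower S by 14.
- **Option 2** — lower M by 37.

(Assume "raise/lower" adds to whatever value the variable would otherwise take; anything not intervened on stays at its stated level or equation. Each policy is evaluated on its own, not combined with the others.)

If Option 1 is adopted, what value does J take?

Option 1 (S − 14):
  S = 63 − 14 = 49
  K = 277 + 4·49 = 473
  M = 215 − 4·49 + 4·473 = 1911
  J = 300 − 4·49 + 4·1911 = 7748

7748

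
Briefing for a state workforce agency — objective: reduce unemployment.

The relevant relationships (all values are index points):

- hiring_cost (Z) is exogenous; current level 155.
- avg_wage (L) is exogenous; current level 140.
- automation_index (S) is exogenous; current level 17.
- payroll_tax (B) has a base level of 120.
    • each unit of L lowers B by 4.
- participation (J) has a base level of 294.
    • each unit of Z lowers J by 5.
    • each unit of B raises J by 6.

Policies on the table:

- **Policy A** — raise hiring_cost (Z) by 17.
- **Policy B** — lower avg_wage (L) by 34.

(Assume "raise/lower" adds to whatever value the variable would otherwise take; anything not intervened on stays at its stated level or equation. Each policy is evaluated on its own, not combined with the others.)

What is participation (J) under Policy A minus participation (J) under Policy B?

Policy A (Z + 17):
  Z = 155 + 17 = 172
  L = 140
  B = 120 − 4·140 = -440
  J = 294 − 5·172 + 6·(-440) = -3206
Policy B (L − 34):
  Z = 155
  L = 140 − 34 = 106
  B = 120 − 4·106 = -304
  J = 294 − 5·155 + 6·(-304) = -2305
J: -3206 − (-2305) = -901

-901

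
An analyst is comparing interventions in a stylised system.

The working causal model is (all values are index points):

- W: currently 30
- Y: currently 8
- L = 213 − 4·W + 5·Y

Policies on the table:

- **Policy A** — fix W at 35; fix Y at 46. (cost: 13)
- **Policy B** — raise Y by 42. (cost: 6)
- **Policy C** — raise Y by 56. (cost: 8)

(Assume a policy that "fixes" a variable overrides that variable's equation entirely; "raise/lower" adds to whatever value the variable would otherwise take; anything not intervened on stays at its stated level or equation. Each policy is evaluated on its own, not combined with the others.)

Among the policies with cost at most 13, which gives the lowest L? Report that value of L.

Policy A (W := 35, Y := 46):
  W = 35
  Y = 46
  L = 213 − 4·35 + 5·46 = 303
Policy B (Y + 42):
  W = 30
  Y = 8 + 42 = 50
  L = 213 − 4·30 + 5·50 = 343
Policy C (Y + 56):
  W = 30
  Y = 8 + 56 = 64
  L = 213 − 4·30 + 5·64 = 413
Comparing — Policy A: L=303, Policy B: L=343, Policy C: L=413. Lowest is 303 (Policy A).

303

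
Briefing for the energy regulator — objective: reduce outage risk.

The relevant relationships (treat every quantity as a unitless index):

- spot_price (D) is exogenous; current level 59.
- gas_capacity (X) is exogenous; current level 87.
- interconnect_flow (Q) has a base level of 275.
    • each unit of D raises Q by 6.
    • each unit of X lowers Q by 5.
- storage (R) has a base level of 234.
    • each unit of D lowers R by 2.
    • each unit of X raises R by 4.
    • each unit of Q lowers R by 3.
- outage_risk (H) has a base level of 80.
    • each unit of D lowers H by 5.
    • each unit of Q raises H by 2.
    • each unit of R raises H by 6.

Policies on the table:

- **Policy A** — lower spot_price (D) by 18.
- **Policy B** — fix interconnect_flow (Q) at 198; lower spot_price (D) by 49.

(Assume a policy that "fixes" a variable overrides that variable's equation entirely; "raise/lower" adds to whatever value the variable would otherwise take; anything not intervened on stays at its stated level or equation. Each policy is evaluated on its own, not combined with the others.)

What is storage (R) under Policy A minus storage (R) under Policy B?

274

Policy A (D − 18):
  D = 59 − 18 = 41
  X = 87
  Q = 275 + 6·41 − 5·87 = 86
  R = 234 − 2·41 + 4·87 − 3·86 = 242
Policy B (Q := 198, D − 49):
  D = 59 − 49 = 10
  X = 87
  Q = 198
  R = 234 − 2·10 + 4·87 − 3·198 = -32
R: 242 − (-32) = 274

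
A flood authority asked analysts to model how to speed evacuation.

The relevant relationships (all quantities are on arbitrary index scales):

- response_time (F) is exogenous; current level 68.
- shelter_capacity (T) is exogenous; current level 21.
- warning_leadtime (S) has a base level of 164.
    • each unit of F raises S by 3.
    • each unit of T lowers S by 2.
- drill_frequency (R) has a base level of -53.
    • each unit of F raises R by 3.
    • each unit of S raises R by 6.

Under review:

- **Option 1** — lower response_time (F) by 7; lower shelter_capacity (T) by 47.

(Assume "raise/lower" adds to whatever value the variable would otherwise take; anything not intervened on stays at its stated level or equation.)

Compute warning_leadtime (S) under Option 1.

399

Option 1 (F − 7, T − 47):
  F = 68 − 7 = 61
  T = 21 − 47 = -26
  S = 164 + 3·61 − 2·(-26) = 399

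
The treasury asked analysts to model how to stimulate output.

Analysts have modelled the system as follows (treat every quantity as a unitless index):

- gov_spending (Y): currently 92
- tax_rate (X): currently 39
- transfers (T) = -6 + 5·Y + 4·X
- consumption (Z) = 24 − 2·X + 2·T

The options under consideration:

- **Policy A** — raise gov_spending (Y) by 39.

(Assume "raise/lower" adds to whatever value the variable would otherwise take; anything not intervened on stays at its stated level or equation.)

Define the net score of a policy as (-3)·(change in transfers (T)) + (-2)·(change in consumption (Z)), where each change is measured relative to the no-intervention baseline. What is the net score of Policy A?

-1365

Baseline:
  Y = 92
  X = 39
  T = -6 + 5·92 + 4·39 = 610
  Z = 24 − 2·39 + 2·610 = 1166
Policy A (Y + 39):
  Y = 92 + 39 = 131
  X = 39
  T = -6 + 5·131 + 4·39 = 805
  Z = 24 − 2·39 + 2·805 = 1556
ΔT = 805 − 610 = 195; ΔZ = 1556 − 1166 = 390
Score = (-3)·195 + (-2)·390 = -1365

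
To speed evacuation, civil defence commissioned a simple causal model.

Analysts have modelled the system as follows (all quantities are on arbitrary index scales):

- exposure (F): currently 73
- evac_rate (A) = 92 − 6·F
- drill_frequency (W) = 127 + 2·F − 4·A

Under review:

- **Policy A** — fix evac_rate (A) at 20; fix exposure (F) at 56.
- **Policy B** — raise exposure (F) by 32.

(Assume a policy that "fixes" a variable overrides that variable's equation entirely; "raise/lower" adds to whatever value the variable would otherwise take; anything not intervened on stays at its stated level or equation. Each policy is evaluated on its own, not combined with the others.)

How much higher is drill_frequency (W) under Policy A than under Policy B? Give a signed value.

-2330

Policy A (A := 20, F := 56):
  F = 56
  A = 20
  W = 127 + 2·56 − 4·20 = 159
Policy B (F + 32):
  F = 73 + 32 = 105
  A = 92 − 6·105 = -538
  W = 127 + 2·105 − 4·(-538) = 2489
W: 159 − 2489 = -2330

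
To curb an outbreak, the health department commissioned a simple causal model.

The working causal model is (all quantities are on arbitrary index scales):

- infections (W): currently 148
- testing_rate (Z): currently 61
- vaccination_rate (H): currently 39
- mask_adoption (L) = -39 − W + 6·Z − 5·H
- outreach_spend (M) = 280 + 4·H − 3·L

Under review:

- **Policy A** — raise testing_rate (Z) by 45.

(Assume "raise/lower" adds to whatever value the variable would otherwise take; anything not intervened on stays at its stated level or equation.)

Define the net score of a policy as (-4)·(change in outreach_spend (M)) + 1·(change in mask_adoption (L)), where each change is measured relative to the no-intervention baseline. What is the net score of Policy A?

Baseline:
  W = 148
  Z = 61
  H = 39
  L = -39 − 148 + 6·61 − 5·39 = -16
  M = 280 + 4·39 − 3·(-16) = 484
Policy A (Z + 45):
  W = 148
  Z = 61 + 45 = 106
  H = 39
  L = -39 − 148 + 6·106 − 5·39 = 254
  M = 280 + 4·39 − 3·254 = -326
ΔM = -326 − 484 = -810; ΔL = 254 − (-16) = 270
Score = (-4)·(-810) + 1·270 = 3510

3510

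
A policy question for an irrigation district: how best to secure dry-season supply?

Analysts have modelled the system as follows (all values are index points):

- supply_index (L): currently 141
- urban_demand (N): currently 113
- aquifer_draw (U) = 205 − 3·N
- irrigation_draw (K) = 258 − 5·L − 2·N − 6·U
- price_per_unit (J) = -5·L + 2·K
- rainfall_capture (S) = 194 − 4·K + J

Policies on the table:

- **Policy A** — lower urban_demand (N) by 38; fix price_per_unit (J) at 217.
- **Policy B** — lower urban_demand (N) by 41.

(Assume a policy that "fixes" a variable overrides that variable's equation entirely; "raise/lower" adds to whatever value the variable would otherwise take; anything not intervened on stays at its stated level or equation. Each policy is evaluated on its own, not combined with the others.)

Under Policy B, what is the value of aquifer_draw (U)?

-11

Policy B (N − 41):
  N = 113 − 41 = 72
  U = 205 − 3·72 = -11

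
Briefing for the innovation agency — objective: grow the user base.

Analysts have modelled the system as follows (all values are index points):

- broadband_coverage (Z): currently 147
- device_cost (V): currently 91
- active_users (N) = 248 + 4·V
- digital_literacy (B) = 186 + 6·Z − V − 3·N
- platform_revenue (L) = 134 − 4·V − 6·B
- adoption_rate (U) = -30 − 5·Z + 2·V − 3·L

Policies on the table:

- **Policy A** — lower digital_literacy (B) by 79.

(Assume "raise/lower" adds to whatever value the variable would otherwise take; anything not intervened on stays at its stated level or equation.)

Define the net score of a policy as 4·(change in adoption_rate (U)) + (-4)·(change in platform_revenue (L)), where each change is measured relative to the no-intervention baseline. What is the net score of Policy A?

-7584

Baseline:
  Z = 147
  V = 91
  N = 248 + 4·91 = 612
  B = 186 + 6·147 − 91 − 3·612 = -859
  L = 134 − 4·91 − 6·(-859) = 4924
  U = -30 − 5·147 + 2·91 − 3·4924 = -15355
Policy A (B − 79):
  Z = 147
  V = 91
  N = 248 + 4·91 = 612
  B = 186 + 6·147 − 91 − 3·612 (−79 from intervention) = -938
  L = 134 − 4·91 − 6·(-938) = 5398
  U = -30 − 5·147 + 2·91 − 3·5398 = -16777
ΔU = -16777 − (-15355) = -1422; ΔL = 5398 − 4924 = 474
Score = 4·(-1422) + (-4)·474 = -7584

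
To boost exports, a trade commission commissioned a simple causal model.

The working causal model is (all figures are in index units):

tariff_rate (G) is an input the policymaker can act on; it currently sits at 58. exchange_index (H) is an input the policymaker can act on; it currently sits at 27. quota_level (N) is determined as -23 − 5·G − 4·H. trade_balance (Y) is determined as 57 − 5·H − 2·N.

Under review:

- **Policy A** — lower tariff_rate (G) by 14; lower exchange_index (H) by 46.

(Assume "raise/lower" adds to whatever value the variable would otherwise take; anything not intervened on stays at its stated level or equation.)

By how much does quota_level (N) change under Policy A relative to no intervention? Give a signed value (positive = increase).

Baseline:
  G = 58
  H = 27
  N = -23 − 5·58 − 4·27 = -421
Policy A (G − 14, H − 46):
  G = 58 − 14 = 44
  H = 27 − 46 = -19
  N = -23 − 5·44 − 4·(-19) = -167
Change in N: -167 − (-421) = 254

254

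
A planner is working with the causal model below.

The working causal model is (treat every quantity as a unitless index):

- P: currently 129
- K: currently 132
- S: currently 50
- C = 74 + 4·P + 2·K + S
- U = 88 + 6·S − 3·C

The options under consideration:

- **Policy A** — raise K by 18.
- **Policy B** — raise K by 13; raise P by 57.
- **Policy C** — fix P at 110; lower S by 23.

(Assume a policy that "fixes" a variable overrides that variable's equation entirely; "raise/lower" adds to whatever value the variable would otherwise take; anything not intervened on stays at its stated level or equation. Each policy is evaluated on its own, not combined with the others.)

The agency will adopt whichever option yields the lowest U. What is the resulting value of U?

-3086

Policy A (K + 18):
  P = 129
  K = 132 + 18 = 150
  S = 50
  C = 74 + 4·129 + 2·150 + 50 = 940
  U = 88 + 6·50 − 3·940 = -2432
Policy B (K + 13, P + 57):
  P = 129 + 57 = 186
  K = 132 + 13 = 145
  S = 50
  C = 74 + 4·186 + 2·145 + 50 = 1158
  U = 88 + 6·50 − 3·1158 = -3086
Policy C (P := 110, S − 23):
  P = 110
  K = 132
  S = 50 − 23 = 27
  C = 74 + 4·110 + 2·132 + 27 = 805
  U = 88 + 6·27 − 3·805 = -2165
Comparing — Policy A: U=-2432, Policy B: U=-3086, Policy C: U=-2165. Lowest is -3086 (Policy B).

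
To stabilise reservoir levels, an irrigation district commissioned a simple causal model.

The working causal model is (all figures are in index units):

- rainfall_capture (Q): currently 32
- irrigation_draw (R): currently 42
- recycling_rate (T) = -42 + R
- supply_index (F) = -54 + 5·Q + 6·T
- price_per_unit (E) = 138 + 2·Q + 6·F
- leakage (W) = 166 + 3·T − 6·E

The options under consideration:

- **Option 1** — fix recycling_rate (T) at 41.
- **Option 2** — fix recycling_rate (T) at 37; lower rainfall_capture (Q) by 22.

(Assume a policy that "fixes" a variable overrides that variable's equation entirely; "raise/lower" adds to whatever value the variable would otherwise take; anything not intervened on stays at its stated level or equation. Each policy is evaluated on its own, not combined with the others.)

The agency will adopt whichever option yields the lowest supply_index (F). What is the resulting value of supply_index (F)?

Option 1 (T := 41):
  Q = 32
  R = 42
  T = 41
  F = -54 + 5·32 + 6·41 = 352
Option 2 (T := 37, Q − 22):
  Q = 32 − 22 = 10
  R = 42
  T = 37
  F = -54 + 5·10 + 6·37 = 218
Comparing — Option 1: F=352, Option 2: F=218. Lowest is 218 (Option 2).

218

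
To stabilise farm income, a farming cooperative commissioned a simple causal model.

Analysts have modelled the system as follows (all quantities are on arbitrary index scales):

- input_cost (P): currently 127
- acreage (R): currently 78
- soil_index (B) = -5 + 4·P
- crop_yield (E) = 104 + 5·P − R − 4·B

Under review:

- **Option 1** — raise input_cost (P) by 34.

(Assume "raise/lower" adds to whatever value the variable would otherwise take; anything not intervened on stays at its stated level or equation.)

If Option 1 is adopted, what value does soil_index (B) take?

Option 1 (P + 34):
  P = 127 + 34 = 161
  B = -5 + 4·161 = 639

639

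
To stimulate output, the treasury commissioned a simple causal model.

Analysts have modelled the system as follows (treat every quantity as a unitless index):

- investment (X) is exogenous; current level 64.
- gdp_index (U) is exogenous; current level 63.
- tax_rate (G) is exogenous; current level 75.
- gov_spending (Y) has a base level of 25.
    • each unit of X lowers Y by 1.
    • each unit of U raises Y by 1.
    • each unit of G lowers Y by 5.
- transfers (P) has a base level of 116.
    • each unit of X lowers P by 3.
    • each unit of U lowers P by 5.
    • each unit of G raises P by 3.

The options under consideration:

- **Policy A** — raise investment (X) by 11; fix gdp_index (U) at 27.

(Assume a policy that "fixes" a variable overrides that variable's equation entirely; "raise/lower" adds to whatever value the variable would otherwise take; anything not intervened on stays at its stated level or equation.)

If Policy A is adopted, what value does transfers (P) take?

-19

Policy A (X + 11, U := 27):
  X = 64 + 11 = 75
  U = 27
  G = 75
  P = 116 − 3·75 − 5·27 + 3·75 = -19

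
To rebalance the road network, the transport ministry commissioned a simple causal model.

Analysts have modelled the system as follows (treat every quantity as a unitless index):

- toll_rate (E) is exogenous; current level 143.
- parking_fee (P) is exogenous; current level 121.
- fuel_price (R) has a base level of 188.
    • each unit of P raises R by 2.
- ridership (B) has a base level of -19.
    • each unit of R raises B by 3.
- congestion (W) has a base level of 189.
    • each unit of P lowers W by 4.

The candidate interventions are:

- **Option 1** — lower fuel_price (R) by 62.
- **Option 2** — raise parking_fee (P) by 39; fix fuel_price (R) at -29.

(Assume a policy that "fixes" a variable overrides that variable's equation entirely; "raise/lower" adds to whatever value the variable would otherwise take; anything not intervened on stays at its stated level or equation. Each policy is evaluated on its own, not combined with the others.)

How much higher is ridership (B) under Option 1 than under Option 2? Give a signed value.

1191

Option 1 (R − 62):
  P = 121
  R = 188 + 2·121 (−62 from intervention) = 368
  B = -19 + 3·368 = 1085
Option 2 (P + 39, R := -29):
  P = 121 + 39 = 160
  R = -29
  B = -19 + 3·(-29) = -106
B: 1085 − (-106) = 1191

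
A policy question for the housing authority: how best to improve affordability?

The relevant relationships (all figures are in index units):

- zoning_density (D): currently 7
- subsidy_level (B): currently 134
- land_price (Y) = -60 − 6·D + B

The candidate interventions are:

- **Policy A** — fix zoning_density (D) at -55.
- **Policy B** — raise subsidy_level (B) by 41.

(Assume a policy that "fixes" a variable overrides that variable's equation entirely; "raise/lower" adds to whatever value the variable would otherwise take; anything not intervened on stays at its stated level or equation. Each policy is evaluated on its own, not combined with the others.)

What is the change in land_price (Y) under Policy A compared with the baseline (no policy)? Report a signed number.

372

Baseline:
  D = 7
  B = 134
  Y = -60 − 6·7 + 134 = 32
Policy A (D := -55):
  D = -55
  B = 134
  Y = -60 − 6·(-55) + 134 = 404
Change in Y: 404 − 32 = 372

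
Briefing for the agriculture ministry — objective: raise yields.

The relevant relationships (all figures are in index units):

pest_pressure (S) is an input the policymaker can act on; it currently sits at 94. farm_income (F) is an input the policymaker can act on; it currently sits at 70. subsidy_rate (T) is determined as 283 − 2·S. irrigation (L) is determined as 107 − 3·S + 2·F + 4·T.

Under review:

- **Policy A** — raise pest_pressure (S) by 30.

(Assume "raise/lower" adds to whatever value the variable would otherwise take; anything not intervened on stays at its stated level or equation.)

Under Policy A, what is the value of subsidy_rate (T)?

35

Policy A (S + 30):
  S = 94 + 30 = 124
  T = 283 − 2·124 = 35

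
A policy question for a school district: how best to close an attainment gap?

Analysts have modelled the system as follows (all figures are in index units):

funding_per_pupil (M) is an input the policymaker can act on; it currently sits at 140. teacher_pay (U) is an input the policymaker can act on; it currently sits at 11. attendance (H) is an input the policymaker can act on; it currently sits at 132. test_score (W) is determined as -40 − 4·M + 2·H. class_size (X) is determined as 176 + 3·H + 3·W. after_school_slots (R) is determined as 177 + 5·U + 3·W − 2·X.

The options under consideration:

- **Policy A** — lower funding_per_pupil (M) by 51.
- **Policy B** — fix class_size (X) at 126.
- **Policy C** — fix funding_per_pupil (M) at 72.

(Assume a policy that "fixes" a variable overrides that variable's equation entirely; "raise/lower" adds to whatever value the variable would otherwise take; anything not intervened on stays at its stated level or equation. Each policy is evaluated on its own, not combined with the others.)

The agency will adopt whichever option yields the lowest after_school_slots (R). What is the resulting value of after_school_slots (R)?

Policy A (M − 51):
  M = 140 − 51 = 89
  U = 11
  H = 132
  W = -40 − 4·89 + 2·132 = -132
  X = 176 + 3·132 + 3·(-132) = 176
  R = 177 + 5·11 + 3·(-132) − 2·176 = -516
Policy B (X := 126):
  M = 140
  U = 11
  H = 132
  W = -40 − 4·140 + 2·132 = -336
  X = 126
  R = 177 + 5·11 + 3·(-336) − 2·126 = -1028
Policy C (M := 72):
  M = 72
  U = 11
  H = 132
  W = -40 − 4·72 + 2·132 = -64
  X = 176 + 3·132 + 3·(-64) = 380
  R = 177 + 5·11 + 3·(-64) − 2·380 = -720
Comparing — Policy A: R=-516, Policy B: R=-1028, Policy C: R=-720. Lowest is -1028 (Policy B).

-1028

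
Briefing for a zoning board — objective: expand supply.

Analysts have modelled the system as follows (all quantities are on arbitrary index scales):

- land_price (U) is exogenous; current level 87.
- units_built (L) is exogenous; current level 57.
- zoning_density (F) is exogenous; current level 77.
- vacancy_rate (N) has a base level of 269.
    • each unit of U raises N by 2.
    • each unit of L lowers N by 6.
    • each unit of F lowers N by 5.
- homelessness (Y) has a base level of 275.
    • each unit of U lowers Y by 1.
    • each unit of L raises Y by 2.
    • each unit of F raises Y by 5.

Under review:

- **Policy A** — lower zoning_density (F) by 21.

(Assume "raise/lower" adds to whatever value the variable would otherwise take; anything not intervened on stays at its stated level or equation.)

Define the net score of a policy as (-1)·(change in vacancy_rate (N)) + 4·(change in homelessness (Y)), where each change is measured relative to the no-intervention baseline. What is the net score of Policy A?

Baseline:
  U = 87
  L = 57
  F = 77
  N = 269 + 2·87 − 6·57 − 5·77 = -284
  Y = 275 − 87 + 2·57 + 5·77 = 687
Policy A (F − 21):
  U = 87
  L = 57
  F = 77 − 21 = 56
  N = 269 + 2·87 − 6·57 − 5·56 = -179
  Y = 275 − 87 + 2·57 + 5·56 = 582
ΔN = -179 − (-284) = 105; ΔY = 582 − 687 = -105
Score = (-1)·105 + 4·(-105) = -525

-525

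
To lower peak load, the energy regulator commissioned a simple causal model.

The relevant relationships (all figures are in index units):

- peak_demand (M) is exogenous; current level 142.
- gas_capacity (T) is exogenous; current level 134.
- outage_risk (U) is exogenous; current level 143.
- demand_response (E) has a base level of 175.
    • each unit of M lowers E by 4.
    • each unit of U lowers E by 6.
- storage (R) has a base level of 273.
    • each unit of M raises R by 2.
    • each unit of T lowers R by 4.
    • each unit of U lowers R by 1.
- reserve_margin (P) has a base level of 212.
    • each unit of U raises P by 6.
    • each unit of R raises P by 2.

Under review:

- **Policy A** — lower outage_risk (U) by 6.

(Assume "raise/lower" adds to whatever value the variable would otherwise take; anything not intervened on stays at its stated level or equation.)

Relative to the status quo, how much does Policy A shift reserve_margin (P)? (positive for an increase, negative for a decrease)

-24

Baseline:
  M = 142
  T = 134
  U = 143
  R = 273 + 2·142 − 4·134 − 143 = -122
  P = 212 + 6·143 + 2·(-122) = 826
Policy A (U − 6):
  M = 142
  T = 134
  U = 143 − 6 = 137
  R = 273 + 2·142 − 4·134 − 137 = -116
  P = 212 + 6·137 + 2·(-116) = 802
Change in P: 802 − 826 = -24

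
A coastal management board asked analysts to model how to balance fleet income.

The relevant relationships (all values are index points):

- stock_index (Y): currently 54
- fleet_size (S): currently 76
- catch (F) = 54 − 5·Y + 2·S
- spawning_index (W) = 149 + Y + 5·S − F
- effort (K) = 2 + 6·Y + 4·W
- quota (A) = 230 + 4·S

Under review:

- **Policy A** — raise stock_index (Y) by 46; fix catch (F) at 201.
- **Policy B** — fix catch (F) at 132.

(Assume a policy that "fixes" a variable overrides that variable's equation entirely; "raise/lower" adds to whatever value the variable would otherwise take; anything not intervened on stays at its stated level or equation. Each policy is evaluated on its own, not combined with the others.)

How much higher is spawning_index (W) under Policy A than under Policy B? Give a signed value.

-23

Policy A (Y + 46, F := 201):
  Y = 54 + 46 = 100
  S = 76
  F = 201
  W = 149 + 100 + 5·76 − 201 = 428
Policy B (F := 132):
  Y = 54
  S = 76
  F = 132
  W = 149 + 54 + 5·76 − 132 = 451
W: 428 − 451 = -23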